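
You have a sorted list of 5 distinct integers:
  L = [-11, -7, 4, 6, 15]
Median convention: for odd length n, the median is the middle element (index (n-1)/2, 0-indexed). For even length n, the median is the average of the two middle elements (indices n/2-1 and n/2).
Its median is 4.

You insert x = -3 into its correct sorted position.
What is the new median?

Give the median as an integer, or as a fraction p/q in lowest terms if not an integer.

Old list (sorted, length 5): [-11, -7, 4, 6, 15]
Old median = 4
Insert x = -3
Old length odd (5). Middle was index 2 = 4.
New length even (6). New median = avg of two middle elements.
x = -3: 2 elements are < x, 3 elements are > x.
New sorted list: [-11, -7, -3, 4, 6, 15]
New median = 1/2

Answer: 1/2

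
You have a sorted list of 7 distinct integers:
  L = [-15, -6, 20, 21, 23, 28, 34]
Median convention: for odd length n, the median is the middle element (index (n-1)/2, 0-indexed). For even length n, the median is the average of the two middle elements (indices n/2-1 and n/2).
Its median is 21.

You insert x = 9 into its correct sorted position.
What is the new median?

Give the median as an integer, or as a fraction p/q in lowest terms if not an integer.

Old list (sorted, length 7): [-15, -6, 20, 21, 23, 28, 34]
Old median = 21
Insert x = 9
Old length odd (7). Middle was index 3 = 21.
New length even (8). New median = avg of two middle elements.
x = 9: 2 elements are < x, 5 elements are > x.
New sorted list: [-15, -6, 9, 20, 21, 23, 28, 34]
New median = 41/2

Answer: 41/2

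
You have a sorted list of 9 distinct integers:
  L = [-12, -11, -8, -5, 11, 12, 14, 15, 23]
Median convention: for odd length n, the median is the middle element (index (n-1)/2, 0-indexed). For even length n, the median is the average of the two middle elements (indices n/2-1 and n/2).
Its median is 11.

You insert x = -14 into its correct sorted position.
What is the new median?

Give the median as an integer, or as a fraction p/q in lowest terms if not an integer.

Answer: 3

Derivation:
Old list (sorted, length 9): [-12, -11, -8, -5, 11, 12, 14, 15, 23]
Old median = 11
Insert x = -14
Old length odd (9). Middle was index 4 = 11.
New length even (10). New median = avg of two middle elements.
x = -14: 0 elements are < x, 9 elements are > x.
New sorted list: [-14, -12, -11, -8, -5, 11, 12, 14, 15, 23]
New median = 3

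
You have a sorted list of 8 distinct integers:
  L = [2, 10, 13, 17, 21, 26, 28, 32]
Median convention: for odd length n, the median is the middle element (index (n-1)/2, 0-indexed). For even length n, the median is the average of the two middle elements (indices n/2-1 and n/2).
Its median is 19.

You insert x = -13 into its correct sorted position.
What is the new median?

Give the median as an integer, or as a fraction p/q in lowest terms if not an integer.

Old list (sorted, length 8): [2, 10, 13, 17, 21, 26, 28, 32]
Old median = 19
Insert x = -13
Old length even (8). Middle pair: indices 3,4 = 17,21.
New length odd (9). New median = single middle element.
x = -13: 0 elements are < x, 8 elements are > x.
New sorted list: [-13, 2, 10, 13, 17, 21, 26, 28, 32]
New median = 17

Answer: 17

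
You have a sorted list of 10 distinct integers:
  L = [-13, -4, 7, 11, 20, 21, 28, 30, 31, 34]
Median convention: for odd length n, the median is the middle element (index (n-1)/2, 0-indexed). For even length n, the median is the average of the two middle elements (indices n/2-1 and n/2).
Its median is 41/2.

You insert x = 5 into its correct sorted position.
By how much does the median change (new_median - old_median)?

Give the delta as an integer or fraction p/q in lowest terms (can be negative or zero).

Answer: -1/2

Derivation:
Old median = 41/2
After inserting x = 5: new sorted = [-13, -4, 5, 7, 11, 20, 21, 28, 30, 31, 34]
New median = 20
Delta = 20 - 41/2 = -1/2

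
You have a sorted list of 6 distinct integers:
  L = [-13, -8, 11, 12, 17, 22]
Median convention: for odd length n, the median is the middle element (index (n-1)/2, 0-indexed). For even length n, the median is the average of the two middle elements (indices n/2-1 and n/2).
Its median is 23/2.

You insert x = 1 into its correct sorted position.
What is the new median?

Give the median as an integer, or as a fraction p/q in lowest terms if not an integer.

Old list (sorted, length 6): [-13, -8, 11, 12, 17, 22]
Old median = 23/2
Insert x = 1
Old length even (6). Middle pair: indices 2,3 = 11,12.
New length odd (7). New median = single middle element.
x = 1: 2 elements are < x, 4 elements are > x.
New sorted list: [-13, -8, 1, 11, 12, 17, 22]
New median = 11

Answer: 11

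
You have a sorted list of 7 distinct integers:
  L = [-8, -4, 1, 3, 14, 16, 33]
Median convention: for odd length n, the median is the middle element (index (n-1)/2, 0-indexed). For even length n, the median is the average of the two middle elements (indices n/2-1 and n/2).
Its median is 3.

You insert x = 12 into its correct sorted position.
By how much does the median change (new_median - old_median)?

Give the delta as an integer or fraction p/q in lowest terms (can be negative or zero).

Answer: 9/2

Derivation:
Old median = 3
After inserting x = 12: new sorted = [-8, -4, 1, 3, 12, 14, 16, 33]
New median = 15/2
Delta = 15/2 - 3 = 9/2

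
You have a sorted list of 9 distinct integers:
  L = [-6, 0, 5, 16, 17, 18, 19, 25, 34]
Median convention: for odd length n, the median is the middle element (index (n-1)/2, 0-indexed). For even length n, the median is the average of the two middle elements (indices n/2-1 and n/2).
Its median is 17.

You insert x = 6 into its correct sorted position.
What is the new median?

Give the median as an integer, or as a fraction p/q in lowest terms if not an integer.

Answer: 33/2

Derivation:
Old list (sorted, length 9): [-6, 0, 5, 16, 17, 18, 19, 25, 34]
Old median = 17
Insert x = 6
Old length odd (9). Middle was index 4 = 17.
New length even (10). New median = avg of two middle elements.
x = 6: 3 elements are < x, 6 elements are > x.
New sorted list: [-6, 0, 5, 6, 16, 17, 18, 19, 25, 34]
New median = 33/2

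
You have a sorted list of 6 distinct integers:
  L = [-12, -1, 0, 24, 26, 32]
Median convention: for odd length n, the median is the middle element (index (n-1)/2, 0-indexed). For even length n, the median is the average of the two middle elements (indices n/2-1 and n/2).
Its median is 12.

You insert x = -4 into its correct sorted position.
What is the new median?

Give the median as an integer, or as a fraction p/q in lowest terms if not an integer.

Old list (sorted, length 6): [-12, -1, 0, 24, 26, 32]
Old median = 12
Insert x = -4
Old length even (6). Middle pair: indices 2,3 = 0,24.
New length odd (7). New median = single middle element.
x = -4: 1 elements are < x, 5 elements are > x.
New sorted list: [-12, -4, -1, 0, 24, 26, 32]
New median = 0

Answer: 0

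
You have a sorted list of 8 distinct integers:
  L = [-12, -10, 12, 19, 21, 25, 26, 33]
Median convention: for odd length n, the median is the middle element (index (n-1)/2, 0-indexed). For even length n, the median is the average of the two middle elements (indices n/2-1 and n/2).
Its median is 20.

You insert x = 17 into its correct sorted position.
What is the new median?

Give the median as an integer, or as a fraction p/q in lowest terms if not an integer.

Answer: 19

Derivation:
Old list (sorted, length 8): [-12, -10, 12, 19, 21, 25, 26, 33]
Old median = 20
Insert x = 17
Old length even (8). Middle pair: indices 3,4 = 19,21.
New length odd (9). New median = single middle element.
x = 17: 3 elements are < x, 5 elements are > x.
New sorted list: [-12, -10, 12, 17, 19, 21, 25, 26, 33]
New median = 19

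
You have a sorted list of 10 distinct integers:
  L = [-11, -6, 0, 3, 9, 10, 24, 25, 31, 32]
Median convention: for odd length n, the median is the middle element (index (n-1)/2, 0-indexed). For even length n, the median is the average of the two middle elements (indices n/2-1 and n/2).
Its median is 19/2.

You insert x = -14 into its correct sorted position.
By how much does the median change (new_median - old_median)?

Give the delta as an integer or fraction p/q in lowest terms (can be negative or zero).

Old median = 19/2
After inserting x = -14: new sorted = [-14, -11, -6, 0, 3, 9, 10, 24, 25, 31, 32]
New median = 9
Delta = 9 - 19/2 = -1/2

Answer: -1/2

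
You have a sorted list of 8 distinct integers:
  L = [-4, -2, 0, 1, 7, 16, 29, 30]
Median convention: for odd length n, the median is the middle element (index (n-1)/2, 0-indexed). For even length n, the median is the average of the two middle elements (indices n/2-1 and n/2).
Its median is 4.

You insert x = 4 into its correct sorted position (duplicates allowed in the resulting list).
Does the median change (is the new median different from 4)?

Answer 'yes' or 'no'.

Old median = 4
Insert x = 4
New median = 4
Changed? no

Answer: no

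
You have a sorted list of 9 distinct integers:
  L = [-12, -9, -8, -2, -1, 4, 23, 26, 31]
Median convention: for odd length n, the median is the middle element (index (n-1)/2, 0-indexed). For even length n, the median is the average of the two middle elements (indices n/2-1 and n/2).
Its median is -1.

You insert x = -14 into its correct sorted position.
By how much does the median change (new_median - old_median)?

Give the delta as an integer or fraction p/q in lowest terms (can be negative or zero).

Old median = -1
After inserting x = -14: new sorted = [-14, -12, -9, -8, -2, -1, 4, 23, 26, 31]
New median = -3/2
Delta = -3/2 - -1 = -1/2

Answer: -1/2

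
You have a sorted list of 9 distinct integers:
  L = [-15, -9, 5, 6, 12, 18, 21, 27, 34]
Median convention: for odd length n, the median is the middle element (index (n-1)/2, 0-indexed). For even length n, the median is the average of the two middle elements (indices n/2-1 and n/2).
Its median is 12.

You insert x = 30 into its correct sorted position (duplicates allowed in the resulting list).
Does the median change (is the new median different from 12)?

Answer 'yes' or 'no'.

Answer: yes

Derivation:
Old median = 12
Insert x = 30
New median = 15
Changed? yes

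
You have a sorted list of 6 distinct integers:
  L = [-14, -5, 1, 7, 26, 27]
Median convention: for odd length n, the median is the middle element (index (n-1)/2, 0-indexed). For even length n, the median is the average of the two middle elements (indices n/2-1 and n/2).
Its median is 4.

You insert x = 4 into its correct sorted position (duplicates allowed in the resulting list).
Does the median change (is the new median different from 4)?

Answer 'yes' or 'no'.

Old median = 4
Insert x = 4
New median = 4
Changed? no

Answer: no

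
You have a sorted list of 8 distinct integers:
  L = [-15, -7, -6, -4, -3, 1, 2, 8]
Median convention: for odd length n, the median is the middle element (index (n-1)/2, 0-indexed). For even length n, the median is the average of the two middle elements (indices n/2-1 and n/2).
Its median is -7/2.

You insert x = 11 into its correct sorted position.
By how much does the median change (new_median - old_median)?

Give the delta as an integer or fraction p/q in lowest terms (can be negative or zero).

Answer: 1/2

Derivation:
Old median = -7/2
After inserting x = 11: new sorted = [-15, -7, -6, -4, -3, 1, 2, 8, 11]
New median = -3
Delta = -3 - -7/2 = 1/2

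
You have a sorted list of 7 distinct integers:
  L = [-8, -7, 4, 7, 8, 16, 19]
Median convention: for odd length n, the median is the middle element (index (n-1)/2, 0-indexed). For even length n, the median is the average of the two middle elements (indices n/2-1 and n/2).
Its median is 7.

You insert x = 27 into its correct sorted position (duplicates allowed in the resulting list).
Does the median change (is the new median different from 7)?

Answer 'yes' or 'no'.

Old median = 7
Insert x = 27
New median = 15/2
Changed? yes

Answer: yes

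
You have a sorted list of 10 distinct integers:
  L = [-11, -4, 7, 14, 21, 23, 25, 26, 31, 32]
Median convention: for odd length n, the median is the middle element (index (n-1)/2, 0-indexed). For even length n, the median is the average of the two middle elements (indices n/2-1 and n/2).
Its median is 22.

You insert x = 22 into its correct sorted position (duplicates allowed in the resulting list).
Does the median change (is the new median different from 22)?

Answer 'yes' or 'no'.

Answer: no

Derivation:
Old median = 22
Insert x = 22
New median = 22
Changed? no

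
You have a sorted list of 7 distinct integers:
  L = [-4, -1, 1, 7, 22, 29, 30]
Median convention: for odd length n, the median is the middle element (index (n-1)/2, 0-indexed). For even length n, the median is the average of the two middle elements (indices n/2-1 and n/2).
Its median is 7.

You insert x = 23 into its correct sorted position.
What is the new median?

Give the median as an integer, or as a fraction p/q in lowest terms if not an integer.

Answer: 29/2

Derivation:
Old list (sorted, length 7): [-4, -1, 1, 7, 22, 29, 30]
Old median = 7
Insert x = 23
Old length odd (7). Middle was index 3 = 7.
New length even (8). New median = avg of two middle elements.
x = 23: 5 elements are < x, 2 elements are > x.
New sorted list: [-4, -1, 1, 7, 22, 23, 29, 30]
New median = 29/2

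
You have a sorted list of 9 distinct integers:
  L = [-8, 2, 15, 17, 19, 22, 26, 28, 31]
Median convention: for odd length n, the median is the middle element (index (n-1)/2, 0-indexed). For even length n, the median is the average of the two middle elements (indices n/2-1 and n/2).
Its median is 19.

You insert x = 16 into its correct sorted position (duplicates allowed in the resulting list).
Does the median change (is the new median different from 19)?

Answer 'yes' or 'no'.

Answer: yes

Derivation:
Old median = 19
Insert x = 16
New median = 18
Changed? yes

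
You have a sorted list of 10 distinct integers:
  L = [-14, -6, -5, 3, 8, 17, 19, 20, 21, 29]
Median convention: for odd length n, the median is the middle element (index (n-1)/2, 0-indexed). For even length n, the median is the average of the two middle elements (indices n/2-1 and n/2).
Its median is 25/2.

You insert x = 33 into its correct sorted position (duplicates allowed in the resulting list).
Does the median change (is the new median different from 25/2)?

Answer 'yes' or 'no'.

Answer: yes

Derivation:
Old median = 25/2
Insert x = 33
New median = 17
Changed? yes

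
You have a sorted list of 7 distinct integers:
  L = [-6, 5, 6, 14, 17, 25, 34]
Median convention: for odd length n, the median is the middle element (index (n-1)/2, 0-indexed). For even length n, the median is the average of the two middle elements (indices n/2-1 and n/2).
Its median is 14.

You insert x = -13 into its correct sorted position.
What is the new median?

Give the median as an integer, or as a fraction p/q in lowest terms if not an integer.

Answer: 10

Derivation:
Old list (sorted, length 7): [-6, 5, 6, 14, 17, 25, 34]
Old median = 14
Insert x = -13
Old length odd (7). Middle was index 3 = 14.
New length even (8). New median = avg of two middle elements.
x = -13: 0 elements are < x, 7 elements are > x.
New sorted list: [-13, -6, 5, 6, 14, 17, 25, 34]
New median = 10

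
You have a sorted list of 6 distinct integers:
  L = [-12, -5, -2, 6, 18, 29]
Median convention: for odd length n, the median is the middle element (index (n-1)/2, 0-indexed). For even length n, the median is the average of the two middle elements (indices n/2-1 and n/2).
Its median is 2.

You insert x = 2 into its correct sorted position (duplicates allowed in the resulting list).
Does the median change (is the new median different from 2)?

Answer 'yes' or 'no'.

Answer: no

Derivation:
Old median = 2
Insert x = 2
New median = 2
Changed? no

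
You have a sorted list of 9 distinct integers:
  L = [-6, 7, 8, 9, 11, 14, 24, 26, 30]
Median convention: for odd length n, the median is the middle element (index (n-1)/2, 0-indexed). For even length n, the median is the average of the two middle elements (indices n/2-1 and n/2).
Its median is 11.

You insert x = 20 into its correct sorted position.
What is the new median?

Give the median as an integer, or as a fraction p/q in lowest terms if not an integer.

Answer: 25/2

Derivation:
Old list (sorted, length 9): [-6, 7, 8, 9, 11, 14, 24, 26, 30]
Old median = 11
Insert x = 20
Old length odd (9). Middle was index 4 = 11.
New length even (10). New median = avg of two middle elements.
x = 20: 6 elements are < x, 3 elements are > x.
New sorted list: [-6, 7, 8, 9, 11, 14, 20, 24, 26, 30]
New median = 25/2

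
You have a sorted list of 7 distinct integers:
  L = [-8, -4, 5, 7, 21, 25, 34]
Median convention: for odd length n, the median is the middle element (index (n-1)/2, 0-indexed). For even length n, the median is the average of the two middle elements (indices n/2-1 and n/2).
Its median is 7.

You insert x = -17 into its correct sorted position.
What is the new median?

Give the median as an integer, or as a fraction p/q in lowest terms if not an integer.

Old list (sorted, length 7): [-8, -4, 5, 7, 21, 25, 34]
Old median = 7
Insert x = -17
Old length odd (7). Middle was index 3 = 7.
New length even (8). New median = avg of two middle elements.
x = -17: 0 elements are < x, 7 elements are > x.
New sorted list: [-17, -8, -4, 5, 7, 21, 25, 34]
New median = 6

Answer: 6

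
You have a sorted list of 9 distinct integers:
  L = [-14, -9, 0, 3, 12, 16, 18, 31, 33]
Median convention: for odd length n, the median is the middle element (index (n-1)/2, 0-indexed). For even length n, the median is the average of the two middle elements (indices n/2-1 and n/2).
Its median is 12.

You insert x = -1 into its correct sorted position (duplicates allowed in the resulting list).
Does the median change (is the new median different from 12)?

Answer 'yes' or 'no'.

Old median = 12
Insert x = -1
New median = 15/2
Changed? yes

Answer: yes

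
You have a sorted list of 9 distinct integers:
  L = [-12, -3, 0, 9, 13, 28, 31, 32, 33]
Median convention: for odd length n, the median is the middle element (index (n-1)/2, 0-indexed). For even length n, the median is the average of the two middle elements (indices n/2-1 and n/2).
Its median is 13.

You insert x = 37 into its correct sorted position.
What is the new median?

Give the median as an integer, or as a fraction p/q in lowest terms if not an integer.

Old list (sorted, length 9): [-12, -3, 0, 9, 13, 28, 31, 32, 33]
Old median = 13
Insert x = 37
Old length odd (9). Middle was index 4 = 13.
New length even (10). New median = avg of two middle elements.
x = 37: 9 elements are < x, 0 elements are > x.
New sorted list: [-12, -3, 0, 9, 13, 28, 31, 32, 33, 37]
New median = 41/2

Answer: 41/2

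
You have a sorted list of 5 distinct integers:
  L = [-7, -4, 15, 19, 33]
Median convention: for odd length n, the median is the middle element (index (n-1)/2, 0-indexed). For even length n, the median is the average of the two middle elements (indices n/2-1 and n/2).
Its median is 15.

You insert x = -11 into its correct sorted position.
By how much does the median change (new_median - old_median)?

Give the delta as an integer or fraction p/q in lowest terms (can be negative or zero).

Old median = 15
After inserting x = -11: new sorted = [-11, -7, -4, 15, 19, 33]
New median = 11/2
Delta = 11/2 - 15 = -19/2

Answer: -19/2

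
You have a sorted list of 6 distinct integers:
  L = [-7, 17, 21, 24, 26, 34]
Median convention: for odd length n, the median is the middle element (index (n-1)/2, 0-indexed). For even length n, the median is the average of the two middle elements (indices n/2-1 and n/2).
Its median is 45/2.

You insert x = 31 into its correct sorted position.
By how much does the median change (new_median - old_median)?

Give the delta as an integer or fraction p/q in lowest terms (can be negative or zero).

Answer: 3/2

Derivation:
Old median = 45/2
After inserting x = 31: new sorted = [-7, 17, 21, 24, 26, 31, 34]
New median = 24
Delta = 24 - 45/2 = 3/2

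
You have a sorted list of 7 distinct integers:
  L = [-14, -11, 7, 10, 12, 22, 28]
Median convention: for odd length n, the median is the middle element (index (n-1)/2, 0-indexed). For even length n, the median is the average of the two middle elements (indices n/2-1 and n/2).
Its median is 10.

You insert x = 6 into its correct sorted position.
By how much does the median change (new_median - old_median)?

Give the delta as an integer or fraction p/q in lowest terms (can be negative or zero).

Answer: -3/2

Derivation:
Old median = 10
After inserting x = 6: new sorted = [-14, -11, 6, 7, 10, 12, 22, 28]
New median = 17/2
Delta = 17/2 - 10 = -3/2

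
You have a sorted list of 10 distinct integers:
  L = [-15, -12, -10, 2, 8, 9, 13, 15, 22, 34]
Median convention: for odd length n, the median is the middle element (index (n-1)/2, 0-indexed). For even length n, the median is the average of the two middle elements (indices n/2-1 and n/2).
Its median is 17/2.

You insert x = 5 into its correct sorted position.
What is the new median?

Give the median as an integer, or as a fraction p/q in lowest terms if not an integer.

Answer: 8

Derivation:
Old list (sorted, length 10): [-15, -12, -10, 2, 8, 9, 13, 15, 22, 34]
Old median = 17/2
Insert x = 5
Old length even (10). Middle pair: indices 4,5 = 8,9.
New length odd (11). New median = single middle element.
x = 5: 4 elements are < x, 6 elements are > x.
New sorted list: [-15, -12, -10, 2, 5, 8, 9, 13, 15, 22, 34]
New median = 8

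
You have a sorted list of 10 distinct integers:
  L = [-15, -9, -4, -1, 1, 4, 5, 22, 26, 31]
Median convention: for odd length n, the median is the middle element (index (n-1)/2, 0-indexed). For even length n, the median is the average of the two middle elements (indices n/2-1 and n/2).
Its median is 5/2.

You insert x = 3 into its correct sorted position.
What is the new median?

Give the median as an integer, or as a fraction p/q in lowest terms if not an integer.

Answer: 3

Derivation:
Old list (sorted, length 10): [-15, -9, -4, -1, 1, 4, 5, 22, 26, 31]
Old median = 5/2
Insert x = 3
Old length even (10). Middle pair: indices 4,5 = 1,4.
New length odd (11). New median = single middle element.
x = 3: 5 elements are < x, 5 elements are > x.
New sorted list: [-15, -9, -4, -1, 1, 3, 4, 5, 22, 26, 31]
New median = 3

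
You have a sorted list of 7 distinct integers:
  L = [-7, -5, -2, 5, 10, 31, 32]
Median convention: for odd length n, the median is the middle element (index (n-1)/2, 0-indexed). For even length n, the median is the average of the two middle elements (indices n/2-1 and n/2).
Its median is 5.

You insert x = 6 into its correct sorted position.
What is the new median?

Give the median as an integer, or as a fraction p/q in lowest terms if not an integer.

Old list (sorted, length 7): [-7, -5, -2, 5, 10, 31, 32]
Old median = 5
Insert x = 6
Old length odd (7). Middle was index 3 = 5.
New length even (8). New median = avg of two middle elements.
x = 6: 4 elements are < x, 3 elements are > x.
New sorted list: [-7, -5, -2, 5, 6, 10, 31, 32]
New median = 11/2

Answer: 11/2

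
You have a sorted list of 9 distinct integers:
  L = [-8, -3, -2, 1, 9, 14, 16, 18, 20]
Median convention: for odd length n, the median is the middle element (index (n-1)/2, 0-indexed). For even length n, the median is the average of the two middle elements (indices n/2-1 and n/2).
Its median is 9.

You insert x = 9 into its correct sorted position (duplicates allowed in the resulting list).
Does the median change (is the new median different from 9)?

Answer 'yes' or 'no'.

Answer: no

Derivation:
Old median = 9
Insert x = 9
New median = 9
Changed? no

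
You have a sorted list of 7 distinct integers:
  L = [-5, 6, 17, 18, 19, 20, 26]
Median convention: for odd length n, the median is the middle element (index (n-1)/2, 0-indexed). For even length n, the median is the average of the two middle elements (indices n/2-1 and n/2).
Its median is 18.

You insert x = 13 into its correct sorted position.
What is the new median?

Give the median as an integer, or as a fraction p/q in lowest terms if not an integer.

Answer: 35/2

Derivation:
Old list (sorted, length 7): [-5, 6, 17, 18, 19, 20, 26]
Old median = 18
Insert x = 13
Old length odd (7). Middle was index 3 = 18.
New length even (8). New median = avg of two middle elements.
x = 13: 2 elements are < x, 5 elements are > x.
New sorted list: [-5, 6, 13, 17, 18, 19, 20, 26]
New median = 35/2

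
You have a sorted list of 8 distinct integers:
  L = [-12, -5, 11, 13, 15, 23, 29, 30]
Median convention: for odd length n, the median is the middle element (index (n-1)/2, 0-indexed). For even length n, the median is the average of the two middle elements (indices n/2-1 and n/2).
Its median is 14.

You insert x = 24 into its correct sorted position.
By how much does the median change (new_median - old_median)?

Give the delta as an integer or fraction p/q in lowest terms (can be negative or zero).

Answer: 1

Derivation:
Old median = 14
After inserting x = 24: new sorted = [-12, -5, 11, 13, 15, 23, 24, 29, 30]
New median = 15
Delta = 15 - 14 = 1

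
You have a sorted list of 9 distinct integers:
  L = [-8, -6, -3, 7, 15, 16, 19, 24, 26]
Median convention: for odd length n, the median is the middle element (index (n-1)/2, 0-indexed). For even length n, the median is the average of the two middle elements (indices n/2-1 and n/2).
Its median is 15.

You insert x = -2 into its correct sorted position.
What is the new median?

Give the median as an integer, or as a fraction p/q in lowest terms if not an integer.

Old list (sorted, length 9): [-8, -6, -3, 7, 15, 16, 19, 24, 26]
Old median = 15
Insert x = -2
Old length odd (9). Middle was index 4 = 15.
New length even (10). New median = avg of two middle elements.
x = -2: 3 elements are < x, 6 elements are > x.
New sorted list: [-8, -6, -3, -2, 7, 15, 16, 19, 24, 26]
New median = 11

Answer: 11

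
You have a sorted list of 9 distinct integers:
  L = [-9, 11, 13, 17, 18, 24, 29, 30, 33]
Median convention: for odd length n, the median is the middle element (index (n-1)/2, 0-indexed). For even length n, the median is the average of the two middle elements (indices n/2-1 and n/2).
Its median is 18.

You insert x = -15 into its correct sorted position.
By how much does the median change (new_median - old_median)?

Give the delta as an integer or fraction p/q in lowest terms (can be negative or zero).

Old median = 18
After inserting x = -15: new sorted = [-15, -9, 11, 13, 17, 18, 24, 29, 30, 33]
New median = 35/2
Delta = 35/2 - 18 = -1/2

Answer: -1/2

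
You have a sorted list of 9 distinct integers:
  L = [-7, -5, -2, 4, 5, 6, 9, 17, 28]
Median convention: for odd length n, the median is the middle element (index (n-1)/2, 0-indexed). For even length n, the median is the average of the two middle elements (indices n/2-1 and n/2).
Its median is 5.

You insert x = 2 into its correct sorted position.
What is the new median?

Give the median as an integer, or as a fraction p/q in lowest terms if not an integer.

Answer: 9/2

Derivation:
Old list (sorted, length 9): [-7, -5, -2, 4, 5, 6, 9, 17, 28]
Old median = 5
Insert x = 2
Old length odd (9). Middle was index 4 = 5.
New length even (10). New median = avg of two middle elements.
x = 2: 3 elements are < x, 6 elements are > x.
New sorted list: [-7, -5, -2, 2, 4, 5, 6, 9, 17, 28]
New median = 9/2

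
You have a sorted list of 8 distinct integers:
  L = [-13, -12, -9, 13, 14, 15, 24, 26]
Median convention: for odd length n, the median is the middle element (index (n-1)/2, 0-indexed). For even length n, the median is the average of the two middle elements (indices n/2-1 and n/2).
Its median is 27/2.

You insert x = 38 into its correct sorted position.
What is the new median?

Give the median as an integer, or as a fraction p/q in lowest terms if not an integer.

Answer: 14

Derivation:
Old list (sorted, length 8): [-13, -12, -9, 13, 14, 15, 24, 26]
Old median = 27/2
Insert x = 38
Old length even (8). Middle pair: indices 3,4 = 13,14.
New length odd (9). New median = single middle element.
x = 38: 8 elements are < x, 0 elements are > x.
New sorted list: [-13, -12, -9, 13, 14, 15, 24, 26, 38]
New median = 14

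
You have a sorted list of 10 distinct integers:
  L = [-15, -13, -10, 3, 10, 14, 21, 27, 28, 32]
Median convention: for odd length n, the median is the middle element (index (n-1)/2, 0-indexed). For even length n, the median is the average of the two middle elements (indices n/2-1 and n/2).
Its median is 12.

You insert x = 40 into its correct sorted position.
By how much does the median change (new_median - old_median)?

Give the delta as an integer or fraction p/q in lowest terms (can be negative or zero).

Answer: 2

Derivation:
Old median = 12
After inserting x = 40: new sorted = [-15, -13, -10, 3, 10, 14, 21, 27, 28, 32, 40]
New median = 14
Delta = 14 - 12 = 2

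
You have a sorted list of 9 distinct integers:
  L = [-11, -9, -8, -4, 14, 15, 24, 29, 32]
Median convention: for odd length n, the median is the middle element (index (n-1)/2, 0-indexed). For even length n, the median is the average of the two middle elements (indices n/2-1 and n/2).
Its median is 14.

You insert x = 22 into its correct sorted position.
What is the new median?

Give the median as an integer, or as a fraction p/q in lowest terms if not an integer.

Old list (sorted, length 9): [-11, -9, -8, -4, 14, 15, 24, 29, 32]
Old median = 14
Insert x = 22
Old length odd (9). Middle was index 4 = 14.
New length even (10). New median = avg of two middle elements.
x = 22: 6 elements are < x, 3 elements are > x.
New sorted list: [-11, -9, -8, -4, 14, 15, 22, 24, 29, 32]
New median = 29/2

Answer: 29/2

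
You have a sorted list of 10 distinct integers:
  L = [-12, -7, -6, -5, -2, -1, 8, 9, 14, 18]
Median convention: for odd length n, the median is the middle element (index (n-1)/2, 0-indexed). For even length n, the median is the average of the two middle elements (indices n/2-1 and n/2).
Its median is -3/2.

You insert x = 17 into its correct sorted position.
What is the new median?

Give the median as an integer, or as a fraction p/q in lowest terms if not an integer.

Answer: -1

Derivation:
Old list (sorted, length 10): [-12, -7, -6, -5, -2, -1, 8, 9, 14, 18]
Old median = -3/2
Insert x = 17
Old length even (10). Middle pair: indices 4,5 = -2,-1.
New length odd (11). New median = single middle element.
x = 17: 9 elements are < x, 1 elements are > x.
New sorted list: [-12, -7, -6, -5, -2, -1, 8, 9, 14, 17, 18]
New median = -1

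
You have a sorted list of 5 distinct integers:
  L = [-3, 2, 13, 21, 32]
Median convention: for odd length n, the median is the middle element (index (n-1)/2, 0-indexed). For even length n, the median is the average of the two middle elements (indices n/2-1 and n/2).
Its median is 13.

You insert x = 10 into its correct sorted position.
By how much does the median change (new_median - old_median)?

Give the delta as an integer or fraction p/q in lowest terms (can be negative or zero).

Old median = 13
After inserting x = 10: new sorted = [-3, 2, 10, 13, 21, 32]
New median = 23/2
Delta = 23/2 - 13 = -3/2

Answer: -3/2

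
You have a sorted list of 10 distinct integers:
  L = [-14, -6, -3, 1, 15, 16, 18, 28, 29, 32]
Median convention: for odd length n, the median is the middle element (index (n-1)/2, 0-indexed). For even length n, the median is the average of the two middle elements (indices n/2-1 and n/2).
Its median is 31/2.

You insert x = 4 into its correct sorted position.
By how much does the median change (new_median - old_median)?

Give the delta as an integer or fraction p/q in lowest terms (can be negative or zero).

Old median = 31/2
After inserting x = 4: new sorted = [-14, -6, -3, 1, 4, 15, 16, 18, 28, 29, 32]
New median = 15
Delta = 15 - 31/2 = -1/2

Answer: -1/2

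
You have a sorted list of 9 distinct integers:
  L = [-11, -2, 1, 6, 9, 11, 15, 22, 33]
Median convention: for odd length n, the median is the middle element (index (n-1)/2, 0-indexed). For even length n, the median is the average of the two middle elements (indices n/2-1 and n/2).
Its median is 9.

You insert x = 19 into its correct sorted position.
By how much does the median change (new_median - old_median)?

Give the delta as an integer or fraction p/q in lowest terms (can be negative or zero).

Answer: 1

Derivation:
Old median = 9
After inserting x = 19: new sorted = [-11, -2, 1, 6, 9, 11, 15, 19, 22, 33]
New median = 10
Delta = 10 - 9 = 1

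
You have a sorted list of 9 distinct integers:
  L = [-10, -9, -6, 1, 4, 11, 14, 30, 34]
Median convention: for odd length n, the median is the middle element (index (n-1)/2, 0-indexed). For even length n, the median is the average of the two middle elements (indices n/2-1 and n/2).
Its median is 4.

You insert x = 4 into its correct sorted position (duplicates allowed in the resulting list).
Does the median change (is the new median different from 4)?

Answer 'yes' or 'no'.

Old median = 4
Insert x = 4
New median = 4
Changed? no

Answer: no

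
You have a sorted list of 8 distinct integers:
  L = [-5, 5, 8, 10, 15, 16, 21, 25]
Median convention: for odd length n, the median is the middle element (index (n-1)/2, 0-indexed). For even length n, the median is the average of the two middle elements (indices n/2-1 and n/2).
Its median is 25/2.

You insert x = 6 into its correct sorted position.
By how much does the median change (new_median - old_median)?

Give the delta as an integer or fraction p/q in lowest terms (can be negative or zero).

Answer: -5/2

Derivation:
Old median = 25/2
After inserting x = 6: new sorted = [-5, 5, 6, 8, 10, 15, 16, 21, 25]
New median = 10
Delta = 10 - 25/2 = -5/2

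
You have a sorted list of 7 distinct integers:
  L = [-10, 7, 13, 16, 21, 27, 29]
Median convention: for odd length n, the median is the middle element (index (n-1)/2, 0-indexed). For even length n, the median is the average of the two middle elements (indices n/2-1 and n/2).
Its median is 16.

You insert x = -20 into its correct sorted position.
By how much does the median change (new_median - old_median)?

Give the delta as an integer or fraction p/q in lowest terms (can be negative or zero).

Answer: -3/2

Derivation:
Old median = 16
After inserting x = -20: new sorted = [-20, -10, 7, 13, 16, 21, 27, 29]
New median = 29/2
Delta = 29/2 - 16 = -3/2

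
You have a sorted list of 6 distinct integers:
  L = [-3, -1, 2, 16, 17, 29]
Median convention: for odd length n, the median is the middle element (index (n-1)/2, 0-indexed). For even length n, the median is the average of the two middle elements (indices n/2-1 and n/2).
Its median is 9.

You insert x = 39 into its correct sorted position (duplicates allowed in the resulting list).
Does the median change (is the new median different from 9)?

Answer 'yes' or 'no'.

Answer: yes

Derivation:
Old median = 9
Insert x = 39
New median = 16
Changed? yes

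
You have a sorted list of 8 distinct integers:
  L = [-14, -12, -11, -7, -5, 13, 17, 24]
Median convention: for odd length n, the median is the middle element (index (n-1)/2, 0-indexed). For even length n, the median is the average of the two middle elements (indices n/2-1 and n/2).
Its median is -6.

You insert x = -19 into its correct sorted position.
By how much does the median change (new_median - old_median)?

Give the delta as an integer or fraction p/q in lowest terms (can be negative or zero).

Answer: -1

Derivation:
Old median = -6
After inserting x = -19: new sorted = [-19, -14, -12, -11, -7, -5, 13, 17, 24]
New median = -7
Delta = -7 - -6 = -1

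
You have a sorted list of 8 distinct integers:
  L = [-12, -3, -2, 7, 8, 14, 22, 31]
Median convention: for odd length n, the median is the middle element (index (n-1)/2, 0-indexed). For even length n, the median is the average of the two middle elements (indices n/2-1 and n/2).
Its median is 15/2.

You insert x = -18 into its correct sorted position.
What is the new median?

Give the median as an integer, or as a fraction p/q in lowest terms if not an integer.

Old list (sorted, length 8): [-12, -3, -2, 7, 8, 14, 22, 31]
Old median = 15/2
Insert x = -18
Old length even (8). Middle pair: indices 3,4 = 7,8.
New length odd (9). New median = single middle element.
x = -18: 0 elements are < x, 8 elements are > x.
New sorted list: [-18, -12, -3, -2, 7, 8, 14, 22, 31]
New median = 7

Answer: 7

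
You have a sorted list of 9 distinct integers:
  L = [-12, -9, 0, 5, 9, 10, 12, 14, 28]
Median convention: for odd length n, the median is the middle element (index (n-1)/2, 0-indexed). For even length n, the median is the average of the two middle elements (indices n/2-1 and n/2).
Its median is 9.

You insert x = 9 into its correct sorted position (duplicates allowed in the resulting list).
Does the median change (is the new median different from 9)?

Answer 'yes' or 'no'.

Answer: no

Derivation:
Old median = 9
Insert x = 9
New median = 9
Changed? no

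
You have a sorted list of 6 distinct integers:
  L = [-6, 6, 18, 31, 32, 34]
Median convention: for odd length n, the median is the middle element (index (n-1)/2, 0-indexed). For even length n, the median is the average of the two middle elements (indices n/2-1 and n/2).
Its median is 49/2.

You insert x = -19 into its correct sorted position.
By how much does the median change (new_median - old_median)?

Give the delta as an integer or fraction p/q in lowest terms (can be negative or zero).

Old median = 49/2
After inserting x = -19: new sorted = [-19, -6, 6, 18, 31, 32, 34]
New median = 18
Delta = 18 - 49/2 = -13/2

Answer: -13/2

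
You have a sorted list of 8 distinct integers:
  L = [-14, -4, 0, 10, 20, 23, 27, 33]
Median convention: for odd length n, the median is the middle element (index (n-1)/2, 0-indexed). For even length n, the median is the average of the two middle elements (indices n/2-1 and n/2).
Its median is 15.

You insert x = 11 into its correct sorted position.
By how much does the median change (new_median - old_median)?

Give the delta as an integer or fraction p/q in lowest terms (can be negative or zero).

Old median = 15
After inserting x = 11: new sorted = [-14, -4, 0, 10, 11, 20, 23, 27, 33]
New median = 11
Delta = 11 - 15 = -4

Answer: -4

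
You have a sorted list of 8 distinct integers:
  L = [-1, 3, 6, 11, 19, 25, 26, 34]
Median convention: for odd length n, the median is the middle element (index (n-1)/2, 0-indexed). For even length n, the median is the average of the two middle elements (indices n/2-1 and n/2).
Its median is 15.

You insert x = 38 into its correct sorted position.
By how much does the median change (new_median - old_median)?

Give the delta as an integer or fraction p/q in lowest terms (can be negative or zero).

Answer: 4

Derivation:
Old median = 15
After inserting x = 38: new sorted = [-1, 3, 6, 11, 19, 25, 26, 34, 38]
New median = 19
Delta = 19 - 15 = 4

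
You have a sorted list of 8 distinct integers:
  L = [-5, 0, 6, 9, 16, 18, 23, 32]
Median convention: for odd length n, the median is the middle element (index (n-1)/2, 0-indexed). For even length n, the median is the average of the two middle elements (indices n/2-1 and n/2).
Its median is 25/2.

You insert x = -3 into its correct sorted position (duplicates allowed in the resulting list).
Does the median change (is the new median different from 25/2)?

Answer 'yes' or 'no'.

Answer: yes

Derivation:
Old median = 25/2
Insert x = -3
New median = 9
Changed? yes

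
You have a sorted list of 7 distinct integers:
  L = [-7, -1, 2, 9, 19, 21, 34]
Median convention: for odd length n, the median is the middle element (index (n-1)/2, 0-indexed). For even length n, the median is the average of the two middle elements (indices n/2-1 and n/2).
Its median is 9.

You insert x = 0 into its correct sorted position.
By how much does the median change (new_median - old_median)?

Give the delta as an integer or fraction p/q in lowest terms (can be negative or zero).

Answer: -7/2

Derivation:
Old median = 9
After inserting x = 0: new sorted = [-7, -1, 0, 2, 9, 19, 21, 34]
New median = 11/2
Delta = 11/2 - 9 = -7/2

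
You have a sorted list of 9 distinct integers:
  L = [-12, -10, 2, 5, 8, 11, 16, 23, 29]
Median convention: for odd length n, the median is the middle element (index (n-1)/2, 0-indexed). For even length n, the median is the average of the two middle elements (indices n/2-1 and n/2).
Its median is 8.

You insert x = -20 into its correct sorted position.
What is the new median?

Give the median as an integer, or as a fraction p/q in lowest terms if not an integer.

Answer: 13/2

Derivation:
Old list (sorted, length 9): [-12, -10, 2, 5, 8, 11, 16, 23, 29]
Old median = 8
Insert x = -20
Old length odd (9). Middle was index 4 = 8.
New length even (10). New median = avg of two middle elements.
x = -20: 0 elements are < x, 9 elements are > x.
New sorted list: [-20, -12, -10, 2, 5, 8, 11, 16, 23, 29]
New median = 13/2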